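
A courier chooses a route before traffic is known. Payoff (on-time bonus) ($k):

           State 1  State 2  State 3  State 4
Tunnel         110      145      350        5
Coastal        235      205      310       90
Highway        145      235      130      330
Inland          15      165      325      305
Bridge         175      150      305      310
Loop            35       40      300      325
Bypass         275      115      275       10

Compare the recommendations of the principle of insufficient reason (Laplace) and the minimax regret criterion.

Row averages: Tunnel=152.5, Coastal=210, Highway=210, Inland=202.5, Bridge=235, Loop=175, Bypass=168.75
Highest average = 235 → Bridge.
Column bests: State 1=275, State 2=235, State 3=350, State 4=330.
Tunnel regrets: 165, 90, 0, 325 → max 325
Coastal regrets: 40, 30, 40, 240 → max 240
Highway regrets: 130, 0, 220, 0 → max 220
Inland regrets: 260, 70, 25, 25 → max 260
Bridge regrets: 100, 85, 45, 20 → max 100
Loop regrets: 240, 195, 50, 5 → max 240
Bypass regrets: 0, 120, 75, 320 → max 320
Smallest max regret = 100 → Bridge.

laplace → Bridge; minimax regret → Bridge (agree)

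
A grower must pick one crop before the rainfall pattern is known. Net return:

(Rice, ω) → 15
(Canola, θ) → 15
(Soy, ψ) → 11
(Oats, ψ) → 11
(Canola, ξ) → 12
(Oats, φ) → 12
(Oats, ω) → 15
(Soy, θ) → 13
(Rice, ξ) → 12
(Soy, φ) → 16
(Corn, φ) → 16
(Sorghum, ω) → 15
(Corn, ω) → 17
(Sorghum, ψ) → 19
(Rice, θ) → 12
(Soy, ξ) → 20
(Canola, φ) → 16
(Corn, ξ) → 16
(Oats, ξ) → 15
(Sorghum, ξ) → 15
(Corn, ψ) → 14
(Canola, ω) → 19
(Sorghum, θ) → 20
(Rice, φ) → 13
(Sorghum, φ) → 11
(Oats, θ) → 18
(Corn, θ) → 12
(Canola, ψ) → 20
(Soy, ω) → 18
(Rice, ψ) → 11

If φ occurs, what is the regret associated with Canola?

Best payoff under φ is 16.
Regret = 16 − 16 = 0.

0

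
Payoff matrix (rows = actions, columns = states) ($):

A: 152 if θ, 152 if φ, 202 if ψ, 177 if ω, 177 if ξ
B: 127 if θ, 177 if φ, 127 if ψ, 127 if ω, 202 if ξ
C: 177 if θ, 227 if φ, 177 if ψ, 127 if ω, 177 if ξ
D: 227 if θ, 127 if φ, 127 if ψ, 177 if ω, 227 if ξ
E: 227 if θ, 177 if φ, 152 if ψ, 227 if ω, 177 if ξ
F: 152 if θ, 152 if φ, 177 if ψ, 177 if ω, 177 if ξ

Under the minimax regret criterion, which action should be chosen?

E

Column bests: θ=227, φ=227, ψ=202, ω=227, ξ=227.
A regrets: 75, 75, 0, 50, 50 → max 75
B regrets: 100, 50, 75, 100, 25 → max 100
C regrets: 50, 0, 25, 100, 50 → max 100
D regrets: 0, 100, 75, 50, 0 → max 100
E regrets: 0, 50, 50, 0, 50 → max 50
F regrets: 75, 75, 25, 50, 50 → max 75
Smallest max regret = 50 → E.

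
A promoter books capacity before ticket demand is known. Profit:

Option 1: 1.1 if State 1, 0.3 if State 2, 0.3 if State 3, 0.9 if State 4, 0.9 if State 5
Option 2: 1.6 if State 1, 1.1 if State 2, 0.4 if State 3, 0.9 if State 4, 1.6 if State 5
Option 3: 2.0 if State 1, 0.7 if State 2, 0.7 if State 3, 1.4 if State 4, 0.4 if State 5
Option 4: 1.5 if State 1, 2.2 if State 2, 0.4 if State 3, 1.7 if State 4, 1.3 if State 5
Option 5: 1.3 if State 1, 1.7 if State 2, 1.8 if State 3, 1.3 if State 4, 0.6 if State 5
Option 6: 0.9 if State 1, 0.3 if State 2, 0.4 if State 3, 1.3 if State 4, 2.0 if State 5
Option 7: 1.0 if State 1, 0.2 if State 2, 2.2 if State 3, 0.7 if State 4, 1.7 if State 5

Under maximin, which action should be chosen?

Row minima: Option 1=0.3, Option 2=0.4, Option 3=0.4, Option 4=0.4, Option 5=0.6, Option 6=0.3, Option 7=0.2
Best worst-case = 0.6 → Option 5.

Option 5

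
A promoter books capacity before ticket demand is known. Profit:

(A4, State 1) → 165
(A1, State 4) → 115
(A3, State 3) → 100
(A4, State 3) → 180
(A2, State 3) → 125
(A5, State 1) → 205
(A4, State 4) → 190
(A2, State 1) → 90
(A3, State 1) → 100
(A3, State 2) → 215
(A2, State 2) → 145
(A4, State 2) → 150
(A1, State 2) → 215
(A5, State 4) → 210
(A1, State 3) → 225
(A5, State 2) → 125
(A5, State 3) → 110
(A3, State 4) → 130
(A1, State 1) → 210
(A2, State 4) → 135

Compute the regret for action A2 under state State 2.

70

Best payoff under State 2 is 215.
Regret = 215 − 145 = 70.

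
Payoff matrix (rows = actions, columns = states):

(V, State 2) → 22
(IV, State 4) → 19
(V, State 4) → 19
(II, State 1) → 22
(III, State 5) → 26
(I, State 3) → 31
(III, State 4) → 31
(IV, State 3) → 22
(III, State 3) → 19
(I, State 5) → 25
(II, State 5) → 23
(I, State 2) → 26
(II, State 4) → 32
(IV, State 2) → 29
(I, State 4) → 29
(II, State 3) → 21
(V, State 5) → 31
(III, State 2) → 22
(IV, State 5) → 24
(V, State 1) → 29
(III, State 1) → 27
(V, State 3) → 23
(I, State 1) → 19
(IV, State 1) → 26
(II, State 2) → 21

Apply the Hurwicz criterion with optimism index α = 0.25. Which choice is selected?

I: 0.25·31 + 0.75·19 = 22
II: 0.25·32 + 0.75·21 = 23.75
III: 0.25·31 + 0.75·19 = 22
IV: 0.25·29 + 0.75·19 = 21.5
V: 0.25·31 + 0.75·19 = 22
Highest Hurwicz score = 23.75 → II.

II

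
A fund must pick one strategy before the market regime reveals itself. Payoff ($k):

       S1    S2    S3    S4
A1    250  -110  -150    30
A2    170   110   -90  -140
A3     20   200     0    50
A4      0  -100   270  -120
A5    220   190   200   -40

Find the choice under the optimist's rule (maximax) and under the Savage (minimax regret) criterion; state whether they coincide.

Row maxima: A1=250, A2=170, A3=200, A4=270, A5=220
Best best-case = 270 → A4.
Column bests: S1=250, S2=200, S3=270, S4=50.
A1 regrets: 0, 310, 420, 20 → max 420
A2 regrets: 80, 90, 360, 190 → max 360
A3 regrets: 230, 0, 270, 0 → max 270
A4 regrets: 250, 300, 0, 170 → max 300
A5 regrets: 30, 10, 70, 90 → max 90
Smallest max regret = 90 → A5.

maximax → A4; minimax regret → A5 (disagree)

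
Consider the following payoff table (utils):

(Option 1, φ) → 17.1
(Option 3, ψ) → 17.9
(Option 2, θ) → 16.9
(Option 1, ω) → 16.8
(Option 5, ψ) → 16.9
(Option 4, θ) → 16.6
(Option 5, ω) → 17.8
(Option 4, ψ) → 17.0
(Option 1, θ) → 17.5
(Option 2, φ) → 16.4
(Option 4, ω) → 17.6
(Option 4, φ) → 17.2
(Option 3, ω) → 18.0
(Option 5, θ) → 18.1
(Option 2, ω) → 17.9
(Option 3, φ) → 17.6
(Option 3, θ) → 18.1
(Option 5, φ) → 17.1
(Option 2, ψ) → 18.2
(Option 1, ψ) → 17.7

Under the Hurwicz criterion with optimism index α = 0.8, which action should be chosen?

Option 1: 0.8·17.7 + 0.2·16.8 = 17.52
Option 2: 0.8·18.2 + 0.2·16.4 = 17.84
Option 3: 0.8·18.1 + 0.2·17.6 = 18
Option 4: 0.8·17.6 + 0.2·16.6 = 17.4
Option 5: 0.8·18.1 + 0.2·16.9 = 17.86
Highest Hurwicz score = 18 → Option 3.

Option 3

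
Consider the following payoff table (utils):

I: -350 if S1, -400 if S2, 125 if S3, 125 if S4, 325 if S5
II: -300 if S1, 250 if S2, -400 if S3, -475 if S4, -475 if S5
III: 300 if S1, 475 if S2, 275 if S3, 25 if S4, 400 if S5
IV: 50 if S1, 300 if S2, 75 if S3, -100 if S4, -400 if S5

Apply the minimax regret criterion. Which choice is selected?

III

Column bests: S1=300, S2=475, S3=275, S4=125, S5=400.
I regrets: 650, 875, 150, 0, 75 → max 875
II regrets: 600, 225, 675, 600, 875 → max 875
III regrets: 0, 0, 0, 100, 0 → max 100
IV regrets: 250, 175, 200, 225, 800 → max 800
Smallest max regret = 100 → III.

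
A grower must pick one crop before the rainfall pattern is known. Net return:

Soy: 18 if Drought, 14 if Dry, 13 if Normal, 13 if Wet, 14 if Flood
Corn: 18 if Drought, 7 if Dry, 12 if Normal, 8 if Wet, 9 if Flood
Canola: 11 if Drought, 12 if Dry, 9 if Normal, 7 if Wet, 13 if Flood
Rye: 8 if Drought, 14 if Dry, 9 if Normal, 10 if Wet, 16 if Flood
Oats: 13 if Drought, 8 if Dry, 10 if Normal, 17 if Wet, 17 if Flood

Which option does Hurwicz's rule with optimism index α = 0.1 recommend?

Soy: 0.1·18 + 0.9·13 = 13.5
Corn: 0.1·18 + 0.9·7 = 8.1
Canola: 0.1·13 + 0.9·7 = 7.6
Rye: 0.1·16 + 0.9·8 = 8.8
Oats: 0.1·17 + 0.9·8 = 8.9
Highest Hurwicz score = 13.5 → Soy.

Soy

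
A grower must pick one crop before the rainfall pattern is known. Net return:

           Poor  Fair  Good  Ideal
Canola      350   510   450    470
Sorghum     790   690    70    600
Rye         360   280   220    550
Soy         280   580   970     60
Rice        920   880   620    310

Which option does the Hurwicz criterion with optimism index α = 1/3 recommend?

Rice

Canola: 1/3·510 + 2/3·350 = 1210/3
Sorghum: 1/3·790 + 2/3·70 = 310
Rye: 1/3·550 + 2/3·220 = 330
Soy: 1/3·970 + 2/3·60 = 1090/3
Rice: 1/3·920 + 2/3·310 = 1540/3
Highest Hurwicz score = 1540/3 → Rice.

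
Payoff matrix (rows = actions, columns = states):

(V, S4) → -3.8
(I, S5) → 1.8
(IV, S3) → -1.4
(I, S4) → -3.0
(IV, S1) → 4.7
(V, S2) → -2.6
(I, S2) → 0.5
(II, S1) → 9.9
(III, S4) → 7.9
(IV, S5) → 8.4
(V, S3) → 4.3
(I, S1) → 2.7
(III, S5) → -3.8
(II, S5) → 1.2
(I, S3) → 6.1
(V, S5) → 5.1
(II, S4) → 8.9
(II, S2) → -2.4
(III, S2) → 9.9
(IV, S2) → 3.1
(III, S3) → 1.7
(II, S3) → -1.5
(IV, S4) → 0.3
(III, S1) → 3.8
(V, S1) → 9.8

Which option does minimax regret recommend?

IV

Column bests: S1=9.9, S2=9.9, S3=6.1, S4=8.9, S5=8.4.
I regrets: 7.2, 9.4, 0.0, 11.9, 6.6 → max 11.9
II regrets: 0.0, 12.3, 7.6, 0.0, 7.2 → max 12.3
III regrets: 6.1, 0.0, 4.4, 1.0, 12.2 → max 12.2
IV regrets: 5.2, 6.8, 7.5, 8.6, 0.0 → max 8.6
V regrets: 0.1, 12.5, 1.8, 12.7, 3.3 → max 12.7
Smallest max regret = 8.6 → IV.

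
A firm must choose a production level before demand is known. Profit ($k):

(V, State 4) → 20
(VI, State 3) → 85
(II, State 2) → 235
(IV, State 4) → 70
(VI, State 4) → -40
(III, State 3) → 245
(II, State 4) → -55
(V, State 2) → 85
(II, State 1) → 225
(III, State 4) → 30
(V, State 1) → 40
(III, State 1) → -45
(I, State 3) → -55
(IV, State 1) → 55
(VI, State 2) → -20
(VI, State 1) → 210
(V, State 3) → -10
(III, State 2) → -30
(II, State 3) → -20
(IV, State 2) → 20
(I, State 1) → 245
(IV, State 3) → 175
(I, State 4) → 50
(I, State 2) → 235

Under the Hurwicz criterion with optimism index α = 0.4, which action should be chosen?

IV

I: 0.4·245 + 0.6·(-55) = 65
II: 0.4·235 + 0.6·(-55) = 61
III: 0.4·245 + 0.6·(-45) = 71
IV: 0.4·175 + 0.6·20 = 82
V: 0.4·85 + 0.6·(-10) = 28
VI: 0.4·210 + 0.6·(-40) = 60
Highest Hurwicz score = 82 → IV.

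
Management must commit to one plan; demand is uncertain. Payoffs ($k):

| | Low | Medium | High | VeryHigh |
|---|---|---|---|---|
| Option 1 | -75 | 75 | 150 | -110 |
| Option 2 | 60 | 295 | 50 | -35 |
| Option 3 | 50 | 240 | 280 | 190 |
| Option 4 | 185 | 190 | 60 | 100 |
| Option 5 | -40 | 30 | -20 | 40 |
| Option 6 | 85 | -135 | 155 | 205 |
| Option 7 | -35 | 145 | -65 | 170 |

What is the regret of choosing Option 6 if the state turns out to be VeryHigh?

0

Best payoff under VeryHigh is 205.
Regret = 205 − 205 = 0.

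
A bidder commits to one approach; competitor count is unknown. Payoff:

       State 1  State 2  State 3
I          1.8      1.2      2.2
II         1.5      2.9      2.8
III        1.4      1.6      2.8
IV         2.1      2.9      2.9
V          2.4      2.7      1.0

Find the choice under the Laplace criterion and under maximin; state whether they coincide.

laplace → IV; maximin → IV (agree)

Row averages: I=26/15, II=2.4, III=29/15, IV=79/30, V=61/30
Highest average = 79/30 → IV.
Row minima: I=1.2, II=1.5, III=1.4, IV=2.1, V=1.0
Best worst-case = 2.1 → IV.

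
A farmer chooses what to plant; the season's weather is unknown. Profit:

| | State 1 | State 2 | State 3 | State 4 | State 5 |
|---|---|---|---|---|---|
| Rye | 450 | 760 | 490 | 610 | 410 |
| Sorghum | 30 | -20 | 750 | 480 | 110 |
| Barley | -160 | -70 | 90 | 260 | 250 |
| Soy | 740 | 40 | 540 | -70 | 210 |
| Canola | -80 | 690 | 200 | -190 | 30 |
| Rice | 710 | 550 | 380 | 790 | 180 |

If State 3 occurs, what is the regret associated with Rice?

Best payoff under State 3 is 750.
Regret = 750 − 380 = 370.

370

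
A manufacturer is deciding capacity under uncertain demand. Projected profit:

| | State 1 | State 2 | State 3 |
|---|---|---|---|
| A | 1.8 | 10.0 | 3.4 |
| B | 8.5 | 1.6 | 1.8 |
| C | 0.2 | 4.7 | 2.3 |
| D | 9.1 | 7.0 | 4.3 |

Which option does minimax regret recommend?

Column bests: State 1=9.1, State 2=10.0, State 3=4.3.
A regrets: 7.3, 0.0, 0.9 → max 7.3
B regrets: 0.6, 8.4, 2.5 → max 8.4
C regrets: 8.9, 5.3, 2.0 → max 8.9
D regrets: 0.0, 3.0, 0.0 → max 3.0
Smallest max regret = 3.0 → D.

D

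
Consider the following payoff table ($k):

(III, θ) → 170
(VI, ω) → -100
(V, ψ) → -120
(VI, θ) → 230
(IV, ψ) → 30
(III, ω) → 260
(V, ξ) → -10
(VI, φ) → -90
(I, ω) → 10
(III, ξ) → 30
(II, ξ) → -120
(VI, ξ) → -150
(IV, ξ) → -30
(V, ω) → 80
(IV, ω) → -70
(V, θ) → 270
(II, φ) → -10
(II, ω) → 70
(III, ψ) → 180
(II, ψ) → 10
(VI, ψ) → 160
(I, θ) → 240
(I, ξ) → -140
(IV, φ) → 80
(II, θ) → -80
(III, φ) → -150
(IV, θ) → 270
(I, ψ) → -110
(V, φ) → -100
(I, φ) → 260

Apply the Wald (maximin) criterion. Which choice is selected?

Row minima: I=-140, II=-120, III=-150, IV=-70, V=-120, VI=-150
Best worst-case = -70 → IV.

IV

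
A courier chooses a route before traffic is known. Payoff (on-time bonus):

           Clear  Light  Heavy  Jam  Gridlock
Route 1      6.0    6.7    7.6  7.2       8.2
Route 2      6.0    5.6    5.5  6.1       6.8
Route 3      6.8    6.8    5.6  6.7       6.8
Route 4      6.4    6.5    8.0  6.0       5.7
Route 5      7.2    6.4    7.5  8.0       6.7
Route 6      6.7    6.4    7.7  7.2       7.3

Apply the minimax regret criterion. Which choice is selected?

Route 6

Column bests: Clear=7.2, Light=6.8, Heavy=8.0, Jam=8.0, Gridlock=8.2.
Route 1 regrets: 1.2, 0.1, 0.4, 0.8, 0.0 → max 1.2
Route 2 regrets: 1.2, 1.2, 2.5, 1.9, 1.4 → max 2.5
Route 3 regrets: 0.4, 0.0, 2.4, 1.3, 1.4 → max 2.4
Route 4 regrets: 0.8, 0.3, 0.0, 2.0, 2.5 → max 2.5
Route 5 regrets: 0.0, 0.4, 0.5, 0.0, 1.5 → max 1.5
Route 6 regrets: 0.5, 0.4, 0.3, 0.8, 0.9 → max 0.9
Smallest max regret = 0.9 → Route 6.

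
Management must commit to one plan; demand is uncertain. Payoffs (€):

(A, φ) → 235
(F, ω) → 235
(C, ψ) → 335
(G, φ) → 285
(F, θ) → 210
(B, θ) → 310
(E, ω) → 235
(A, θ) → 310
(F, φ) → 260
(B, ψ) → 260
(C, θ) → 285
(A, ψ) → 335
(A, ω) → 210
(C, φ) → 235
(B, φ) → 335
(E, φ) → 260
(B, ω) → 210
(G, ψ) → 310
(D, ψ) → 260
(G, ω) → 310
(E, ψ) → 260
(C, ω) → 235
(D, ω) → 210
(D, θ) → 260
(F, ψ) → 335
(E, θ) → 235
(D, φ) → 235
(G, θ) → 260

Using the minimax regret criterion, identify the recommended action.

Column bests: θ=310, φ=335, ψ=335, ω=310.
A regrets: 0, 100, 0, 100 → max 100
B regrets: 0, 0, 75, 100 → max 100
C regrets: 25, 100, 0, 75 → max 100
D regrets: 50, 100, 75, 100 → max 100
E regrets: 75, 75, 75, 75 → max 75
F regrets: 100, 75, 0, 75 → max 100
G regrets: 50, 50, 25, 0 → max 50
Smallest max regret = 50 → G.

G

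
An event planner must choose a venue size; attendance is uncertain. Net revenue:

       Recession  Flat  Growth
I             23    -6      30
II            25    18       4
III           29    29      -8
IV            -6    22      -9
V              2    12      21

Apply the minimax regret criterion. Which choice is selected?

Column bests: Recession=29, Flat=29, Growth=30.
I regrets: 6, 35, 0 → max 35
II regrets: 4, 11, 26 → max 26
III regrets: 0, 0, 38 → max 38
IV regrets: 35, 7, 39 → max 39
V regrets: 27, 17, 9 → max 27
Smallest max regret = 26 → II.

II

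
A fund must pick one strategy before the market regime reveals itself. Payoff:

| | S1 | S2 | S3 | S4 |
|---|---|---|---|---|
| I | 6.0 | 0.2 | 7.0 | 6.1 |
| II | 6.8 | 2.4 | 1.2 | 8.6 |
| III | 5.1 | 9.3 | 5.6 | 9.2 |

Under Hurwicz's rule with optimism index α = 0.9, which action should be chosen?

I: 0.9·7.0 + 0.1·0.2 = 6.32
II: 0.9·8.6 + 0.1·1.2 = 7.86
III: 0.9·9.3 + 0.1·5.1 = 8.88
Highest Hurwicz score = 8.88 → III.

III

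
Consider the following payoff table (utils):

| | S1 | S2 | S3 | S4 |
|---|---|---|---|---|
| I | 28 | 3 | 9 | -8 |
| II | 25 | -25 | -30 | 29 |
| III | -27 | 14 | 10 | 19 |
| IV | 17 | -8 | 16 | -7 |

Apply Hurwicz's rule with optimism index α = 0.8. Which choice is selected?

I: 0.8·28 + 0.2·(-8) = 20.8
II: 0.8·29 + 0.2·(-30) = 17.2
III: 0.8·19 + 0.2·(-27) = 9.8
IV: 0.8·17 + 0.2·(-8) = 12
Highest Hurwicz score = 20.8 → I.

I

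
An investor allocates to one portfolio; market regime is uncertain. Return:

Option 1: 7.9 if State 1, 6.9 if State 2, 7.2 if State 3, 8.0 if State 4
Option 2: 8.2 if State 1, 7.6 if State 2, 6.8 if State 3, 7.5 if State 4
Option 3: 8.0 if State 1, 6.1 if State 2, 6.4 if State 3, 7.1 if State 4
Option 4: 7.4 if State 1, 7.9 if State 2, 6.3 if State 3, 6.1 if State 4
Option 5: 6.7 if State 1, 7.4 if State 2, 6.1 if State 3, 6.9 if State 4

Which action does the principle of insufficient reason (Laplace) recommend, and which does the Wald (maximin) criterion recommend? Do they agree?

Row averages: Option 1=7.5, Option 2=7.525, Option 3=6.9, Option 4=6.925, Option 5=6.775
Highest average = 7.525 → Option 2.
Row minima: Option 1=6.9, Option 2=6.8, Option 3=6.1, Option 4=6.1, Option 5=6.1
Best worst-case = 6.9 → Option 1.

laplace → Option 2; maximin → Option 1 (disagree)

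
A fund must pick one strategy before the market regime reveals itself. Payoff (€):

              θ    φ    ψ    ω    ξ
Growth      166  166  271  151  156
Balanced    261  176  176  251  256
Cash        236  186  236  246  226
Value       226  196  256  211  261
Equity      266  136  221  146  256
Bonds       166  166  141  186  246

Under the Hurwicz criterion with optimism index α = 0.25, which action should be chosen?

Growth: 0.25·271 + 0.75·151 = 181
Balanced: 0.25·261 + 0.75·176 = 197.25
Cash: 0.25·246 + 0.75·186 = 201
Value: 0.25·261 + 0.75·196 = 212.25
Equity: 0.25·266 + 0.75·136 = 168.5
Bonds: 0.25·246 + 0.75·141 = 167.25
Highest Hurwicz score = 212.25 → Value.

Value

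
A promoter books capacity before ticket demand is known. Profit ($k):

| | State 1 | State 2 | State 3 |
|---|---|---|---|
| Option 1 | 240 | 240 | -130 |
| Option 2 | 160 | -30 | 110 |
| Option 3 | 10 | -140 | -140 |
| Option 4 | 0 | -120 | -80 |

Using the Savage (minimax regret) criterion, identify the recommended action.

Column bests: State 1=240, State 2=240, State 3=110.
Option 1 regrets: 0, 0, 240 → max 240
Option 2 regrets: 80, 270, 0 → max 270
Option 3 regrets: 230, 380, 250 → max 380
Option 4 regrets: 240, 360, 190 → max 360
Smallest max regret = 240 → Option 1.

Option 1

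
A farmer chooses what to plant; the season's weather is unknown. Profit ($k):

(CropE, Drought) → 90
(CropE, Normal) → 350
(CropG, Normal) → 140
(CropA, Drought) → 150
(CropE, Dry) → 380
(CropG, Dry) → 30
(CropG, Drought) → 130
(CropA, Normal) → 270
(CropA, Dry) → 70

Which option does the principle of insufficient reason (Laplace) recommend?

CropE

Row averages: CropG=100, CropE=820/3, CropA=490/3
Highest average = 820/3 → CropE.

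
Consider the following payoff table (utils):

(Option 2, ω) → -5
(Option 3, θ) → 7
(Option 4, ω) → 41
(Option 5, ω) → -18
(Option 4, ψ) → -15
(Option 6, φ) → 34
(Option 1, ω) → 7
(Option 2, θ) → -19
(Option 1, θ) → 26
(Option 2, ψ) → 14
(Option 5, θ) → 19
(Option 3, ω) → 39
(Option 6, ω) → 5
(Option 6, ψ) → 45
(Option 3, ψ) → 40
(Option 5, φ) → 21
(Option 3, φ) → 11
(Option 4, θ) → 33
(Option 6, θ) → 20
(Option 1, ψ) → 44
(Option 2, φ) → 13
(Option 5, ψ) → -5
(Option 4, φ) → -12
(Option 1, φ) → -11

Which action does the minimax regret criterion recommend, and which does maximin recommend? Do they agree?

Column bests: θ=33, φ=34, ψ=45, ω=41.
Option 1 regrets: 7, 45, 1, 34 → max 45
Option 2 regrets: 52, 21, 31, 46 → max 52
Option 3 regrets: 26, 23, 5, 2 → max 26
Option 4 regrets: 0, 46, 60, 0 → max 60
Option 5 regrets: 14, 13, 50, 59 → max 59
Option 6 regrets: 13, 0, 0, 36 → max 36
Smallest max regret = 26 → Option 3.
Row minima: Option 1=-11, Option 2=-19, Option 3=7, Option 4=-15, Option 5=-18, Option 6=5
Best worst-case = 7 → Option 3.

minimax regret → Option 3; maximin → Option 3 (agree)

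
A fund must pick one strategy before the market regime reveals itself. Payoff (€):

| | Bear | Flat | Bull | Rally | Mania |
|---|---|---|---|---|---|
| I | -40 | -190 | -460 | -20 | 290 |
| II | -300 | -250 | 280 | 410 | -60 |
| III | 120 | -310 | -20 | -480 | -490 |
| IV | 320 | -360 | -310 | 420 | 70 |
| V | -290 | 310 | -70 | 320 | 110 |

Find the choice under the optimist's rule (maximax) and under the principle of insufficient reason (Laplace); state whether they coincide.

Row maxima: I=290, II=410, III=120, IV=420, V=320
Best best-case = 420 → IV.
Row averages: I=-84, II=16, III=-236, IV=28, V=76
Highest average = 76 → V.

maximax → IV; laplace → V (disagree)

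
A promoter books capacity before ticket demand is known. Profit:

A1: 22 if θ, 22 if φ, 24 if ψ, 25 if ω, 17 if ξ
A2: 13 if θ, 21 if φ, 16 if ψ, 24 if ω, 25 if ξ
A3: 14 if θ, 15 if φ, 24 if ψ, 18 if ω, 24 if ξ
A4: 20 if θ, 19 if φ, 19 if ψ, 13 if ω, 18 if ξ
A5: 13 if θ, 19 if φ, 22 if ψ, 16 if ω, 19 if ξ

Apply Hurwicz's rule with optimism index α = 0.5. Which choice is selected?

A1

A1: 0.5·25 + 0.5·17 = 21
A2: 0.5·25 + 0.5·13 = 19
A3: 0.5·24 + 0.5·14 = 19
A4: 0.5·20 + 0.5·13 = 16.5
A5: 0.5·22 + 0.5·13 = 17.5
Highest Hurwicz score = 21 → A1.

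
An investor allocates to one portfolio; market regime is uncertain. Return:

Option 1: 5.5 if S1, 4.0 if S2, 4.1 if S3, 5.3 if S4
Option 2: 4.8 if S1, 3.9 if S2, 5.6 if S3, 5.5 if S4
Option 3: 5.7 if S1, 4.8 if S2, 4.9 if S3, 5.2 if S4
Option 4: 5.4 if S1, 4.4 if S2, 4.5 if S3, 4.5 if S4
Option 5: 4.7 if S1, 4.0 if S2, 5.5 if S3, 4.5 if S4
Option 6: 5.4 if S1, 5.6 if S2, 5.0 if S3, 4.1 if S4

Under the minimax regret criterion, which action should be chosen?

Column bests: S1=5.7, S2=5.6, S3=5.6, S4=5.5.
Option 1 regrets: 0.2, 1.6, 1.5, 0.2 → max 1.6
Option 2 regrets: 0.9, 1.7, 0.0, 0.0 → max 1.7
Option 3 regrets: 0.0, 0.8, 0.7, 0.3 → max 0.8
Option 4 regrets: 0.3, 1.2, 1.1, 1.0 → max 1.2
Option 5 regrets: 1.0, 1.6, 0.1, 1.0 → max 1.6
Option 6 regrets: 0.3, 0.0, 0.6, 1.4 → max 1.4
Smallest max regret = 0.8 → Option 3.

Option 3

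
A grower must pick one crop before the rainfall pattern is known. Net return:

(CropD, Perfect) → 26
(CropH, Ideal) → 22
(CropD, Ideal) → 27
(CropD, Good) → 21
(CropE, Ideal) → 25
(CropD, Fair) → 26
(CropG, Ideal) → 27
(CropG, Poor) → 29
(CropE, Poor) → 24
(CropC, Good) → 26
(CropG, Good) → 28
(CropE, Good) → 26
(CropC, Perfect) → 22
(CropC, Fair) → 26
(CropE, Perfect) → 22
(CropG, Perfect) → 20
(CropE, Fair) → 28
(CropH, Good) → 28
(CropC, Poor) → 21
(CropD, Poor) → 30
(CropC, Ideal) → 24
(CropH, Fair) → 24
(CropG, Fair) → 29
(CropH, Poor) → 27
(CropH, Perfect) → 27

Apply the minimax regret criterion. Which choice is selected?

CropH

Column bests: Poor=30, Fair=29, Good=28, Ideal=27, Perfect=27.
CropE regrets: 6, 1, 2, 2, 5 → max 6
CropD regrets: 0, 3, 7, 0, 1 → max 7
CropH regrets: 3, 5, 0, 5, 0 → max 5
CropC regrets: 9, 3, 2, 3, 5 → max 9
CropG regrets: 1, 0, 0, 0, 7 → max 7
Smallest max regret = 5 → CropH.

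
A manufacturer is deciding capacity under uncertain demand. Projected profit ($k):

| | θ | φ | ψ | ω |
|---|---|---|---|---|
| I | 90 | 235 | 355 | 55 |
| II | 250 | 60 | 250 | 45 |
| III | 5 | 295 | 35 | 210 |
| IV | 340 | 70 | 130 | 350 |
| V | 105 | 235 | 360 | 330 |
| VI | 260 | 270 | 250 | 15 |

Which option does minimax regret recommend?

Column bests: θ=340, φ=295, ψ=360, ω=350.
I regrets: 250, 60, 5, 295 → max 295
II regrets: 90, 235, 110, 305 → max 305
III regrets: 335, 0, 325, 140 → max 335
IV regrets: 0, 225, 230, 0 → max 230
V regrets: 235, 60, 0, 20 → max 235
VI regrets: 80, 25, 110, 335 → max 335
Smallest max regret = 230 → IV.

IV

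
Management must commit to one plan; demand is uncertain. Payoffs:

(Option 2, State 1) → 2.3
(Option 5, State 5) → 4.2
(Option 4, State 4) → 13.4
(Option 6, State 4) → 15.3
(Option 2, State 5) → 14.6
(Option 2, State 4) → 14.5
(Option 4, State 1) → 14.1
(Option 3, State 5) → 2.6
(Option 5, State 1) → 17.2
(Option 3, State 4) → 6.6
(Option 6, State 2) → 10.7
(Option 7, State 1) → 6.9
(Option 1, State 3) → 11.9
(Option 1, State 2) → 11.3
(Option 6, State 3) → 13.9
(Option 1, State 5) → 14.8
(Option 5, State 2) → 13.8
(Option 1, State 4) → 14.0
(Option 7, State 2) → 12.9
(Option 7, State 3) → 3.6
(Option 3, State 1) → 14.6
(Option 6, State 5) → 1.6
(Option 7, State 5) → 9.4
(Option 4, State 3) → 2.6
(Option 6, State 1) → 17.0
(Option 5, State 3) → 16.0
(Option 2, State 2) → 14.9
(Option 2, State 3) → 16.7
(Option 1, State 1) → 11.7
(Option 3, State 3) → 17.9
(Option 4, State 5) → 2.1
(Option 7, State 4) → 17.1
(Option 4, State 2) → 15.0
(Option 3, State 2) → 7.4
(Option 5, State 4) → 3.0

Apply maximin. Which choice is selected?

Option 1

Row minima: Option 1=11.3, Option 2=2.3, Option 3=2.6, Option 4=2.1, Option 5=3.0, Option 6=1.6, Option 7=3.6
Best worst-case = 11.3 → Option 1.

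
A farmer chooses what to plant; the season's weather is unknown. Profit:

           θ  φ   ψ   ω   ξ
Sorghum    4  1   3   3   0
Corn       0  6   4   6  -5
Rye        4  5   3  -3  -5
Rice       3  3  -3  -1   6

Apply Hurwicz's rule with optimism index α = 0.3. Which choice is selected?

Sorghum: 0.3·4 + 0.7·0 = 1.2
Corn: 0.3·6 + 0.7·(-5) = -1.7
Rye: 0.3·5 + 0.7·(-5) = -2
Rice: 0.3·6 + 0.7·(-3) = -0.3
Highest Hurwicz score = 1.2 → Sorghum.

Sorghum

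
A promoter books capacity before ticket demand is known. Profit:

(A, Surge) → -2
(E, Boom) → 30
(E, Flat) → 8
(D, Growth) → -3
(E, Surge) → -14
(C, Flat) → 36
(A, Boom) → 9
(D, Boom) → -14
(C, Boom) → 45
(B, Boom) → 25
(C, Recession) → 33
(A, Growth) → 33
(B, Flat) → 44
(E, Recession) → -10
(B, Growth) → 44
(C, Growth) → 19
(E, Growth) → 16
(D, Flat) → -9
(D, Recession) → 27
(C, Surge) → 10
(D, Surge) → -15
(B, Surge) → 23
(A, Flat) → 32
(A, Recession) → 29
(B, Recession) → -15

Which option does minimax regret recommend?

Column bests: Recession=33, Flat=44, Growth=44, Boom=45, Surge=23.
A regrets: 4, 12, 11, 36, 25 → max 36
B regrets: 48, 0, 0, 20, 0 → max 48
C regrets: 0, 8, 25, 0, 13 → max 25
D regrets: 6, 53, 47, 59, 38 → max 59
E regrets: 43, 36, 28, 15, 37 → max 43
Smallest max regret = 25 → C.

C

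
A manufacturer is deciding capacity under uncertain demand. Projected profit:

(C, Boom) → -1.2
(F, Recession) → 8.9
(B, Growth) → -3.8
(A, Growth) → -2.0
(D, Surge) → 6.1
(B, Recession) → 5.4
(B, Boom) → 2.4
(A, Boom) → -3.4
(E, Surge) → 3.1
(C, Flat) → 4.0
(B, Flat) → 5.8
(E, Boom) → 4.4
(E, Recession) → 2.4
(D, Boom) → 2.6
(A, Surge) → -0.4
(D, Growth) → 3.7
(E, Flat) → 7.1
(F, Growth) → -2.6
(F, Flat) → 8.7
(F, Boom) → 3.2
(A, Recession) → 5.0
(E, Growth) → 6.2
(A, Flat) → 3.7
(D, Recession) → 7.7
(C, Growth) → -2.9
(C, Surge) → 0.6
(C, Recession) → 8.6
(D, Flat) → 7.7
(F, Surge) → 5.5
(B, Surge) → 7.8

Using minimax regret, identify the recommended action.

Column bests: Recession=8.9, Flat=8.7, Growth=6.2, Boom=4.4, Surge=7.8.
A regrets: 3.9, 5.0, 8.2, 7.8, 8.2 → max 8.2
B regrets: 3.5, 2.9, 10.0, 2.0, 0.0 → max 10.0
C regrets: 0.3, 4.7, 9.1, 5.6, 7.2 → max 9.1
D regrets: 1.2, 1.0, 2.5, 1.8, 1.7 → max 2.5
E regrets: 6.5, 1.6, 0.0, 0.0, 4.7 → max 6.5
F regrets: 0.0, 0.0, 8.8, 1.2, 2.3 → max 8.8
Smallest max regret = 2.5 → D.

D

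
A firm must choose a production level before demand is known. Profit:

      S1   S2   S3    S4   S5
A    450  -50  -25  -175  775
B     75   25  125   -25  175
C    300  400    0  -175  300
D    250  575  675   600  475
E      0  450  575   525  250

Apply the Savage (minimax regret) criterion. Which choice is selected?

Column bests: S1=450, S2=575, S3=675, S4=600, S5=775.
A regrets: 0, 625, 700, 775, 0 → max 775
B regrets: 375, 550, 550, 625, 600 → max 625
C regrets: 150, 175, 675, 775, 475 → max 775
D regrets: 200, 0, 0, 0, 300 → max 300
E regrets: 450, 125, 100, 75, 525 → max 525
Smallest max regret = 300 → D.

D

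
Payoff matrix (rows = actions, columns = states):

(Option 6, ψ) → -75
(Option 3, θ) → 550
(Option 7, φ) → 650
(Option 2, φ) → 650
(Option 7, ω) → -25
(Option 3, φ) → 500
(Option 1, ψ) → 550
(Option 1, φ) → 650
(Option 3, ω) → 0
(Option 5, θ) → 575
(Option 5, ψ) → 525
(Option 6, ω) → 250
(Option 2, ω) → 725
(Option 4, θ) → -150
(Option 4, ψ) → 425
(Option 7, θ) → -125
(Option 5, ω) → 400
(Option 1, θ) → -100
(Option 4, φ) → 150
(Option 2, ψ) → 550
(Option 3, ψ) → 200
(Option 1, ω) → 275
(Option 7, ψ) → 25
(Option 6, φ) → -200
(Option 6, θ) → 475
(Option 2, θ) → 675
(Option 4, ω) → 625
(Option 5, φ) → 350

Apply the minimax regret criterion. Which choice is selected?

Column bests: θ=675, φ=650, ψ=550, ω=725.
Option 1 regrets: 775, 0, 0, 450 → max 775
Option 2 regrets: 0, 0, 0, 0 → max 0
Option 3 regrets: 125, 150, 350, 725 → max 725
Option 4 regrets: 825, 500, 125, 100 → max 825
Option 5 regrets: 100, 300, 25, 325 → max 325
Option 6 regrets: 200, 850, 625, 475 → max 850
Option 7 regrets: 800, 0, 525, 750 → max 800
Smallest max regret = 0 → Option 2.

Option 2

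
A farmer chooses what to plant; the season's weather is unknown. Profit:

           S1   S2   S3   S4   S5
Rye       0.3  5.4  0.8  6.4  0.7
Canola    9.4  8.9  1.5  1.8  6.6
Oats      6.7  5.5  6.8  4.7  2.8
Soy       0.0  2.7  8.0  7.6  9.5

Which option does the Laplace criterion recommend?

Canola

Row averages: Rye=2.72, Canola=5.64, Oats=5.3, Soy=5.56
Highest average = 5.64 → Canola.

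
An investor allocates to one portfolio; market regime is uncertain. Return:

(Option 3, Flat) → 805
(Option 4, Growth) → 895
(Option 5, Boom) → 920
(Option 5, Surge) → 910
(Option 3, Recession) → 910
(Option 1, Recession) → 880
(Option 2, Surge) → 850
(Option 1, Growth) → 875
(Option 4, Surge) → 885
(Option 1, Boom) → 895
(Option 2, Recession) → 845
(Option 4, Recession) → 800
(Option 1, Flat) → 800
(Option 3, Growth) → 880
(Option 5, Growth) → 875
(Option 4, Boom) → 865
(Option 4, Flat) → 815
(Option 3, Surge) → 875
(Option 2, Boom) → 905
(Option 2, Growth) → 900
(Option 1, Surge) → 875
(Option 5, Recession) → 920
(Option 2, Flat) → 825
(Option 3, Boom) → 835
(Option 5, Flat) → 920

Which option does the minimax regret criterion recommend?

Option 5

Column bests: Recession=920, Flat=920, Growth=900, Boom=920, Surge=910.
Option 1 regrets: 40, 120, 25, 25, 35 → max 120
Option 2 regrets: 75, 95, 0, 15, 60 → max 95
Option 3 regrets: 10, 115, 20, 85, 35 → max 115
Option 4 regrets: 120, 105, 5, 55, 25 → max 120
Option 5 regrets: 0, 0, 25, 0, 0 → max 25
Smallest max regret = 25 → Option 5.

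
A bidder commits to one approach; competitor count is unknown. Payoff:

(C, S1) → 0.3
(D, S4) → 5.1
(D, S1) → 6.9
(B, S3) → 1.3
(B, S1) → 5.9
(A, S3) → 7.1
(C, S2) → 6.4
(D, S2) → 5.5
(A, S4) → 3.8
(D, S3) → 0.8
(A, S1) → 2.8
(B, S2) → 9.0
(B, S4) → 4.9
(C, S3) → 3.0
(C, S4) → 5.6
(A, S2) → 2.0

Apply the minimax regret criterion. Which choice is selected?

Column bests: S1=6.9, S2=9.0, S3=7.1, S4=5.6.
A regrets: 4.1, 7.0, 0.0, 1.8 → max 7.0
B regrets: 1.0, 0.0, 5.8, 0.7 → max 5.8
C regrets: 6.6, 2.6, 4.1, 0.0 → max 6.6
D regrets: 0.0, 3.5, 6.3, 0.5 → max 6.3
Smallest max regret = 5.8 → B.

B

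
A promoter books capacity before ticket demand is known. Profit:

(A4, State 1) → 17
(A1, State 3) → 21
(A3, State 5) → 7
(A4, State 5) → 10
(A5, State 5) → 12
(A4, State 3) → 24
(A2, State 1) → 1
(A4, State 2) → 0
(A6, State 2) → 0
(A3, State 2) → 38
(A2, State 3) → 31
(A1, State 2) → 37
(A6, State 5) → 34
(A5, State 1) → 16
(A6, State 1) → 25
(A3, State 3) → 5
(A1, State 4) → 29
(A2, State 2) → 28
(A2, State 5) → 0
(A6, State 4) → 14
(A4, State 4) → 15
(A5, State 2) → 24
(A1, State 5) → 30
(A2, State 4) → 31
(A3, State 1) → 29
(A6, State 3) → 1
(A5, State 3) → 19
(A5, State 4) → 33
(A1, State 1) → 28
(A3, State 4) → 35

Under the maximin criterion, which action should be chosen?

A1

Row minima: A1=21, A2=0, A3=5, A4=0, A5=12, A6=0
Best worst-case = 21 → A1.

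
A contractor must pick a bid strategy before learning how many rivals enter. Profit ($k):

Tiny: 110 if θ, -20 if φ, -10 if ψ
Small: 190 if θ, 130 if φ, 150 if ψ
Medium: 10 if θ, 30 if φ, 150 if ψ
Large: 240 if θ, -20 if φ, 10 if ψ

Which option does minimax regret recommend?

Small

Column bests: θ=240, φ=130, ψ=150.
Tiny regrets: 130, 150, 160 → max 160
Small regrets: 50, 0, 0 → max 50
Medium regrets: 230, 100, 0 → max 230
Large regrets: 0, 150, 140 → max 150
Smallest max regret = 50 → Small.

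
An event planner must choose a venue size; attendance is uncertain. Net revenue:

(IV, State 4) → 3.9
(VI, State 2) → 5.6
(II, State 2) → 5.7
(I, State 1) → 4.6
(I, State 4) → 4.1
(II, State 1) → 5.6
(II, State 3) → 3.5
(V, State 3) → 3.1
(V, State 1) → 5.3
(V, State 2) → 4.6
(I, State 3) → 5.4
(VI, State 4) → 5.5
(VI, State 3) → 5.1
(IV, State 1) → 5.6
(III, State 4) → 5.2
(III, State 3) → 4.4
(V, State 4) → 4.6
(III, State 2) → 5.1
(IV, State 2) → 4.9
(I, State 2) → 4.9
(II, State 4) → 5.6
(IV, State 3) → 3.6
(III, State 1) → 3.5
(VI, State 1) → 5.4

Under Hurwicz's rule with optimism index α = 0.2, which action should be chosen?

VI

I: 0.2·5.4 + 0.8·4.1 = 4.36
II: 0.2·5.7 + 0.8·3.5 = 3.94
III: 0.2·5.2 + 0.8·3.5 = 3.84
IV: 0.2·5.6 + 0.8·3.6 = 4
V: 0.2·5.3 + 0.8·3.1 = 3.54
VI: 0.2·5.6 + 0.8·5.1 = 5.2
Highest Hurwicz score = 5.2 → VI.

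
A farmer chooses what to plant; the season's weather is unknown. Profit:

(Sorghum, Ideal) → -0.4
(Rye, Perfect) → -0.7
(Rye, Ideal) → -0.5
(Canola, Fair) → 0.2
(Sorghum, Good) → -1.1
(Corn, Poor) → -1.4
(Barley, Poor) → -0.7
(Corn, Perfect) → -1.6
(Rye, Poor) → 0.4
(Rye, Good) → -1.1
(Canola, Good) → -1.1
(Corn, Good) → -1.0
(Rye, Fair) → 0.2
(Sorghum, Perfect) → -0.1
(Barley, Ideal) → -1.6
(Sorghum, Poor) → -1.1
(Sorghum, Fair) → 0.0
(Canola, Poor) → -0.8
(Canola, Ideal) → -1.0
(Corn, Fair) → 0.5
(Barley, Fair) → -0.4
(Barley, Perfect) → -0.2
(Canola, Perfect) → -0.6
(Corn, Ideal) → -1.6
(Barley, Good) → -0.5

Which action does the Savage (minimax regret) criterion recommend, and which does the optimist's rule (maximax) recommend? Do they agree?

Column bests: Poor=0.4, Fair=0.5, Good=-0.5, Ideal=-0.4, Perfect=-0.1.
Corn regrets: 1.8, 0.0, 0.5, 1.2, 1.5 → max 1.8
Sorghum regrets: 1.5, 0.5, 0.6, 0.0, 0.0 → max 1.5
Rye regrets: 0.0, 0.3, 0.6, 0.1, 0.6 → max 0.6
Barley regrets: 1.1, 0.9, 0.0, 1.2, 0.1 → max 1.2
Canola regrets: 1.2, 0.3, 0.6, 0.6, 0.5 → max 1.2
Smallest max regret = 0.6 → Rye.
Row maxima: Corn=0.5, Sorghum=0.0, Rye=0.4, Barley=-0.2, Canola=0.2
Best best-case = 0.5 → Corn.

minimax regret → Rye; maximax → Corn (disagree)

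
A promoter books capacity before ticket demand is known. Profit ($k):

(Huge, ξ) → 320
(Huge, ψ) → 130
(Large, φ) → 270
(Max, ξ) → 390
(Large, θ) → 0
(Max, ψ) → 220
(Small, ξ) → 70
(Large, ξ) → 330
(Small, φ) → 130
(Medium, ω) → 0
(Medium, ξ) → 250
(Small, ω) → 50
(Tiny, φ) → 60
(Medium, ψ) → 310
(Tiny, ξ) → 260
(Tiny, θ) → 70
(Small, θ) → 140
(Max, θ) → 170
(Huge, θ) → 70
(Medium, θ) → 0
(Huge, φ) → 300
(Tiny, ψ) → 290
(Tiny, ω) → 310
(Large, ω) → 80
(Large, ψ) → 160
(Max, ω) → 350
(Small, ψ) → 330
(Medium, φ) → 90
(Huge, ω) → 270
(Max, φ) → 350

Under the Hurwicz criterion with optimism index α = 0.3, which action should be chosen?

Max

Tiny: 0.3·310 + 0.7·60 = 135
Small: 0.3·330 + 0.7·50 = 134
Medium: 0.3·310 + 0.7·0 = 93
Large: 0.3·330 + 0.7·0 = 99
Huge: 0.3·320 + 0.7·70 = 145
Max: 0.3·390 + 0.7·170 = 236
Highest Hurwicz score = 236 → Max.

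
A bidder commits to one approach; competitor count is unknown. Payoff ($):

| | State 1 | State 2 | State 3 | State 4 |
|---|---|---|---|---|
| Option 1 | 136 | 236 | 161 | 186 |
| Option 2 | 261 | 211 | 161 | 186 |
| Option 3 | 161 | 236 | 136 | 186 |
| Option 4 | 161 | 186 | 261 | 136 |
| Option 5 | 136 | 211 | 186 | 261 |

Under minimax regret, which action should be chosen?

Option 2

Column bests: State 1=261, State 2=236, State 3=261, State 4=261.
Option 1 regrets: 125, 0, 100, 75 → max 125
Option 2 regrets: 0, 25, 100, 75 → max 100
Option 3 regrets: 100, 0, 125, 75 → max 125
Option 4 regrets: 100, 50, 0, 125 → max 125
Option 5 regrets: 125, 25, 75, 0 → max 125
Smallest max regret = 100 → Option 2.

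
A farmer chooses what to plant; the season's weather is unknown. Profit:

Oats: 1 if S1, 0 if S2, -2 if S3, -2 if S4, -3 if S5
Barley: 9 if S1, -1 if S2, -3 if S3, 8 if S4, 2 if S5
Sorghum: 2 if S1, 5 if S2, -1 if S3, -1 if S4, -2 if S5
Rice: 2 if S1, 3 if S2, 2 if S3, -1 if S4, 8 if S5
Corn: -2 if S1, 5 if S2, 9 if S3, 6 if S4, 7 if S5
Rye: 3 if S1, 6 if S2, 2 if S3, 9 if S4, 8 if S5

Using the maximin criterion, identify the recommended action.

Rye

Row minima: Oats=-3, Barley=-3, Sorghum=-2, Rice=-1, Corn=-2, Rye=2
Best worst-case = 2 → Rye.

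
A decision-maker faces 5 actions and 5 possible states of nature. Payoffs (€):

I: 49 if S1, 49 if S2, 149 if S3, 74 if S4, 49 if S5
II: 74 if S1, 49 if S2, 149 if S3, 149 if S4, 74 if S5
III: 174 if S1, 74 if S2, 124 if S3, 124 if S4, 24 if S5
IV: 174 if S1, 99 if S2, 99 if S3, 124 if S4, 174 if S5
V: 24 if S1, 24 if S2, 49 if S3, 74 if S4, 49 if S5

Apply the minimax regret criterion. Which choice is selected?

IV

Column bests: S1=174, S2=99, S3=149, S4=149, S5=174.
I regrets: 125, 50, 0, 75, 125 → max 125
II regrets: 100, 50, 0, 0, 100 → max 100
III regrets: 0, 25, 25, 25, 150 → max 150
IV regrets: 0, 0, 50, 25, 0 → max 50
V regrets: 150, 75, 100, 75, 125 → max 150
Smallest max regret = 50 → IV.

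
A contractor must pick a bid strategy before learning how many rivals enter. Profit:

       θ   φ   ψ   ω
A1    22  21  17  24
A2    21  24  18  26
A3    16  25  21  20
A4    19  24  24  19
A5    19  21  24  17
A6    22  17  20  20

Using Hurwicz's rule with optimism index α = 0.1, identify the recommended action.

A1: 0.1·24 + 0.9·17 = 17.7
A2: 0.1·26 + 0.9·18 = 18.8
A3: 0.1·25 + 0.9·16 = 16.9
A4: 0.1·24 + 0.9·19 = 19.5
A5: 0.1·24 + 0.9·17 = 17.7
A6: 0.1·22 + 0.9·17 = 17.5
Highest Hurwicz score = 19.5 → A4.

A4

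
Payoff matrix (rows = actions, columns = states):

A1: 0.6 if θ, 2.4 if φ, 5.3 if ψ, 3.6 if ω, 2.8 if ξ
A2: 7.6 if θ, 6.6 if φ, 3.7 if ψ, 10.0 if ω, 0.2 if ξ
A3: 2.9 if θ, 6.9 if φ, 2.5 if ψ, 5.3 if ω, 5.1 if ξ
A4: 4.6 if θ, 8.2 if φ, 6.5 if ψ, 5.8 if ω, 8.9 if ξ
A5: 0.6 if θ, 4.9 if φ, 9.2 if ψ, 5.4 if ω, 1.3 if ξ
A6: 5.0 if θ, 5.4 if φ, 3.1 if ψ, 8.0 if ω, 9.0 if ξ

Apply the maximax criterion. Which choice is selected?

Row maxima: A1=5.3, A2=10.0, A3=6.9, A4=8.9, A5=9.2, A6=9.0
Best best-case = 10.0 → A2.

A2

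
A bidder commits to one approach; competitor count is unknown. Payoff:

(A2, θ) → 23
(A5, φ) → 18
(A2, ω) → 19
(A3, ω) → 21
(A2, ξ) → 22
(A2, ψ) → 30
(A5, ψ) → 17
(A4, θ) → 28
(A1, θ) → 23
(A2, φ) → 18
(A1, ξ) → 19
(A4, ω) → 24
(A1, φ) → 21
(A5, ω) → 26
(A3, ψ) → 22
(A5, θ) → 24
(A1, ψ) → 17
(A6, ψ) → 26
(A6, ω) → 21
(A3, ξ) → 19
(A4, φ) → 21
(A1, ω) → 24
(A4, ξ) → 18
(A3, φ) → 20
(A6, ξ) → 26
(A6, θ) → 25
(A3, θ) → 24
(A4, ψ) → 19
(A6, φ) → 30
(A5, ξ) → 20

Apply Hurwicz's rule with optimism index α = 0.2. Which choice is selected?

A6

A1: 0.2·24 + 0.8·17 = 18.4
A2: 0.2·30 + 0.8·18 = 20.4
A3: 0.2·24 + 0.8·19 = 20
A4: 0.2·28 + 0.8·18 = 20
A5: 0.2·26 + 0.8·17 = 18.8
A6: 0.2·30 + 0.8·21 = 22.8
Highest Hurwicz score = 22.8 → A6.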